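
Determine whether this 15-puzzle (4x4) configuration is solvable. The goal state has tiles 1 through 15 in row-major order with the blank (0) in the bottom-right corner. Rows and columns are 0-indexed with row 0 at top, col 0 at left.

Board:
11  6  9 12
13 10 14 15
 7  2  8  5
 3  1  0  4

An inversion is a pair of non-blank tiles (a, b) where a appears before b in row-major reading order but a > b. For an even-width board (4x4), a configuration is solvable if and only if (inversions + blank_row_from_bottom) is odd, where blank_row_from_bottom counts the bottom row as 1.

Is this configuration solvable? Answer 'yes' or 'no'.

Inversions: 73
Blank is in row 3 (0-indexed from top), which is row 1 counting from the bottom (bottom = 1).
73 + 1 = 74, which is even, so the puzzle is not solvable.

Answer: no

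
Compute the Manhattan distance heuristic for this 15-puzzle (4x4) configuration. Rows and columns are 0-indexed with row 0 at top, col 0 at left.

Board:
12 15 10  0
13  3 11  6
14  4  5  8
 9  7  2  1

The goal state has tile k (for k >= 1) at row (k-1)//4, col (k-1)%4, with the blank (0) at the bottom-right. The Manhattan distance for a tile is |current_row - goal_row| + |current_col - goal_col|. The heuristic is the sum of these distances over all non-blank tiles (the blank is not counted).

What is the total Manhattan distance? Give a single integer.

Answer: 43

Derivation:
Tile 12: at (0,0), goal (2,3), distance |0-2|+|0-3| = 5
Tile 15: at (0,1), goal (3,2), distance |0-3|+|1-2| = 4
Tile 10: at (0,2), goal (2,1), distance |0-2|+|2-1| = 3
Tile 13: at (1,0), goal (3,0), distance |1-3|+|0-0| = 2
Tile 3: at (1,1), goal (0,2), distance |1-0|+|1-2| = 2
Tile 11: at (1,2), goal (2,2), distance |1-2|+|2-2| = 1
Tile 6: at (1,3), goal (1,1), distance |1-1|+|3-1| = 2
Tile 14: at (2,0), goal (3,1), distance |2-3|+|0-1| = 2
Tile 4: at (2,1), goal (0,3), distance |2-0|+|1-3| = 4
Tile 5: at (2,2), goal (1,0), distance |2-1|+|2-0| = 3
Tile 8: at (2,3), goal (1,3), distance |2-1|+|3-3| = 1
Tile 9: at (3,0), goal (2,0), distance |3-2|+|0-0| = 1
Tile 7: at (3,1), goal (1,2), distance |3-1|+|1-2| = 3
Tile 2: at (3,2), goal (0,1), distance |3-0|+|2-1| = 4
Tile 1: at (3,3), goal (0,0), distance |3-0|+|3-0| = 6
Sum: 5 + 4 + 3 + 2 + 2 + 1 + 2 + 2 + 4 + 3 + 1 + 1 + 3 + 4 + 6 = 43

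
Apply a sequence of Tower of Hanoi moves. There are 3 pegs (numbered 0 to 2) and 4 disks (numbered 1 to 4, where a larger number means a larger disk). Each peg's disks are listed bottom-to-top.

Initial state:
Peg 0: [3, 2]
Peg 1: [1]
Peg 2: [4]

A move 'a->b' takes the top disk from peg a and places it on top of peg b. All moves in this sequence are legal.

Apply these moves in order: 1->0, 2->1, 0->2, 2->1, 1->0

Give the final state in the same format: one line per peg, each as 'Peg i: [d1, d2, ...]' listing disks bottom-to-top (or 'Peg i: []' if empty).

Answer: Peg 0: [3, 2, 1]
Peg 1: [4]
Peg 2: []

Derivation:
After move 1 (1->0):
Peg 0: [3, 2, 1]
Peg 1: []
Peg 2: [4]

After move 2 (2->1):
Peg 0: [3, 2, 1]
Peg 1: [4]
Peg 2: []

After move 3 (0->2):
Peg 0: [3, 2]
Peg 1: [4]
Peg 2: [1]

After move 4 (2->1):
Peg 0: [3, 2]
Peg 1: [4, 1]
Peg 2: []

After move 5 (1->0):
Peg 0: [3, 2, 1]
Peg 1: [4]
Peg 2: []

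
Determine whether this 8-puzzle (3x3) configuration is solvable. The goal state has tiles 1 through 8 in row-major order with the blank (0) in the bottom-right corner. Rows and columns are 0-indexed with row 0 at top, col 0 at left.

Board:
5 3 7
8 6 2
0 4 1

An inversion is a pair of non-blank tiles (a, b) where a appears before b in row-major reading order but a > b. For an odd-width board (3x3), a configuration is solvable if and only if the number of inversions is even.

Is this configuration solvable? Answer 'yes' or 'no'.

Answer: no

Derivation:
Inversions (pairs i<j in row-major order where tile[i] > tile[j] > 0): 19
19 is odd, so the puzzle is not solvable.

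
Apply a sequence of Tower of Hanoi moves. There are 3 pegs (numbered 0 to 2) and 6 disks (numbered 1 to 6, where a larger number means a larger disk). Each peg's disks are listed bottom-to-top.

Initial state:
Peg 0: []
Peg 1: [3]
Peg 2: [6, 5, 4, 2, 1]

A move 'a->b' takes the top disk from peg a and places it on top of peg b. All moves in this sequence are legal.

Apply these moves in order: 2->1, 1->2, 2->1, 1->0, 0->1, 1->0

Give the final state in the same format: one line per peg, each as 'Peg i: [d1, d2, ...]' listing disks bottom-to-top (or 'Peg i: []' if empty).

After move 1 (2->1):
Peg 0: []
Peg 1: [3, 1]
Peg 2: [6, 5, 4, 2]

After move 2 (1->2):
Peg 0: []
Peg 1: [3]
Peg 2: [6, 5, 4, 2, 1]

After move 3 (2->1):
Peg 0: []
Peg 1: [3, 1]
Peg 2: [6, 5, 4, 2]

After move 4 (1->0):
Peg 0: [1]
Peg 1: [3]
Peg 2: [6, 5, 4, 2]

After move 5 (0->1):
Peg 0: []
Peg 1: [3, 1]
Peg 2: [6, 5, 4, 2]

After move 6 (1->0):
Peg 0: [1]
Peg 1: [3]
Peg 2: [6, 5, 4, 2]

Answer: Peg 0: [1]
Peg 1: [3]
Peg 2: [6, 5, 4, 2]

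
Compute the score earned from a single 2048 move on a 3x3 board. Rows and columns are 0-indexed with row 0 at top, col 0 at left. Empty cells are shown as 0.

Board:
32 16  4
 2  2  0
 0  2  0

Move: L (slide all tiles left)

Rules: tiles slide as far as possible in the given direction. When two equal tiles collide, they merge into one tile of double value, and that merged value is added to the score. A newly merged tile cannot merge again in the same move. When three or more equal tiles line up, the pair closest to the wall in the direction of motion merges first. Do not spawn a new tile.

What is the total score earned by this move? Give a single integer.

Slide left:
row 0: [32, 16, 4] -> [32, 16, 4]  score +0 (running 0)
row 1: [2, 2, 0] -> [4, 0, 0]  score +4 (running 4)
row 2: [0, 2, 0] -> [2, 0, 0]  score +0 (running 4)
Board after move:
32 16  4
 4  0  0
 2  0  0

Answer: 4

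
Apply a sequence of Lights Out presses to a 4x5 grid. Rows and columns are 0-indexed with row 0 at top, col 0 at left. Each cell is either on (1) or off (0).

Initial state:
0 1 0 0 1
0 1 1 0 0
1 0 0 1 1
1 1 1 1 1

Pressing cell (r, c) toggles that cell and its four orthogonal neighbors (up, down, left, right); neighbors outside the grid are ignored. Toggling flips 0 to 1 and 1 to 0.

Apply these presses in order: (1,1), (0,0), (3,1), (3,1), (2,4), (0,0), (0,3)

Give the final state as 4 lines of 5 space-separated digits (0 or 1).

After press 1 at (1,1):
0 0 0 0 1
1 0 0 0 0
1 1 0 1 1
1 1 1 1 1

After press 2 at (0,0):
1 1 0 0 1
0 0 0 0 0
1 1 0 1 1
1 1 1 1 1

After press 3 at (3,1):
1 1 0 0 1
0 0 0 0 0
1 0 0 1 1
0 0 0 1 1

After press 4 at (3,1):
1 1 0 0 1
0 0 0 0 0
1 1 0 1 1
1 1 1 1 1

After press 5 at (2,4):
1 1 0 0 1
0 0 0 0 1
1 1 0 0 0
1 1 1 1 0

After press 6 at (0,0):
0 0 0 0 1
1 0 0 0 1
1 1 0 0 0
1 1 1 1 0

After press 7 at (0,3):
0 0 1 1 0
1 0 0 1 1
1 1 0 0 0
1 1 1 1 0

Answer: 0 0 1 1 0
1 0 0 1 1
1 1 0 0 0
1 1 1 1 0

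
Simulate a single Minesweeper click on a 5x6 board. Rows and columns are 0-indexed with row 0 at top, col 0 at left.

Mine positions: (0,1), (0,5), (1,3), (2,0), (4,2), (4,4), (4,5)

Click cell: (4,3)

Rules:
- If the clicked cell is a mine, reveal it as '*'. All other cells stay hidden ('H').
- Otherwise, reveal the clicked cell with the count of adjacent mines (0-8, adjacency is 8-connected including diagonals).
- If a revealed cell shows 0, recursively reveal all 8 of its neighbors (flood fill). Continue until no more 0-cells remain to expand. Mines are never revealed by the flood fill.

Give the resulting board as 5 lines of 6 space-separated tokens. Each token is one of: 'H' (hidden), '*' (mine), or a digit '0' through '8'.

H H H H H H
H H H H H H
H H H H H H
H H H H H H
H H H 2 H H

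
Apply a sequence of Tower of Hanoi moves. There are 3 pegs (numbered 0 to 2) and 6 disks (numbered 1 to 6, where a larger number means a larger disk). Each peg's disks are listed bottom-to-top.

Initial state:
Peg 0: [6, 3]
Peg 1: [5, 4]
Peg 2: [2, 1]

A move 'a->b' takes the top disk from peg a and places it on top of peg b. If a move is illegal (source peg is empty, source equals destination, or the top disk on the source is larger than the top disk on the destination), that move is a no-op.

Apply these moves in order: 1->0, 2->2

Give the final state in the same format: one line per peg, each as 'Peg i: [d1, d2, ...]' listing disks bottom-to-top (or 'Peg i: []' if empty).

Answer: Peg 0: [6, 3]
Peg 1: [5, 4]
Peg 2: [2, 1]

Derivation:
After move 1 (1->0):
Peg 0: [6, 3]
Peg 1: [5, 4]
Peg 2: [2, 1]

After move 2 (2->2):
Peg 0: [6, 3]
Peg 1: [5, 4]
Peg 2: [2, 1]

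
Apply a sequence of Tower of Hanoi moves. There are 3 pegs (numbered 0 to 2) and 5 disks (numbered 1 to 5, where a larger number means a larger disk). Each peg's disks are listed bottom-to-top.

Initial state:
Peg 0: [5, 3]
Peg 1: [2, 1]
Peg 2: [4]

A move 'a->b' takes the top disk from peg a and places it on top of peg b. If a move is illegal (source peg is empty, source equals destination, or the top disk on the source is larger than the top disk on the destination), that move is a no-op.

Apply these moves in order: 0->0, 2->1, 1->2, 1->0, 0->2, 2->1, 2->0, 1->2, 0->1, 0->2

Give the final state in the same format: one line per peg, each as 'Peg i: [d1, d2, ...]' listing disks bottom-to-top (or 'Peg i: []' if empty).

After move 1 (0->0):
Peg 0: [5, 3]
Peg 1: [2, 1]
Peg 2: [4]

After move 2 (2->1):
Peg 0: [5, 3]
Peg 1: [2, 1]
Peg 2: [4]

After move 3 (1->2):
Peg 0: [5, 3]
Peg 1: [2]
Peg 2: [4, 1]

After move 4 (1->0):
Peg 0: [5, 3, 2]
Peg 1: []
Peg 2: [4, 1]

After move 5 (0->2):
Peg 0: [5, 3, 2]
Peg 1: []
Peg 2: [4, 1]

After move 6 (2->1):
Peg 0: [5, 3, 2]
Peg 1: [1]
Peg 2: [4]

After move 7 (2->0):
Peg 0: [5, 3, 2]
Peg 1: [1]
Peg 2: [4]

After move 8 (1->2):
Peg 0: [5, 3, 2]
Peg 1: []
Peg 2: [4, 1]

After move 9 (0->1):
Peg 0: [5, 3]
Peg 1: [2]
Peg 2: [4, 1]

After move 10 (0->2):
Peg 0: [5, 3]
Peg 1: [2]
Peg 2: [4, 1]

Answer: Peg 0: [5, 3]
Peg 1: [2]
Peg 2: [4, 1]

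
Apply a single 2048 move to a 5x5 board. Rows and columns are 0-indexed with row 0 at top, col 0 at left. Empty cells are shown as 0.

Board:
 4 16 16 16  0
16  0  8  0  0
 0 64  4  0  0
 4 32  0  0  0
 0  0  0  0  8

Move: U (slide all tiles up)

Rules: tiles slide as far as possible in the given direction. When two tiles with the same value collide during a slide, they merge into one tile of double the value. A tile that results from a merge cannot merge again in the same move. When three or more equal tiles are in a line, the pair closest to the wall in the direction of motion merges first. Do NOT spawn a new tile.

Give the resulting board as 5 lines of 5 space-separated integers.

Slide up:
col 0: [4, 16, 0, 4, 0] -> [4, 16, 4, 0, 0]
col 1: [16, 0, 64, 32, 0] -> [16, 64, 32, 0, 0]
col 2: [16, 8, 4, 0, 0] -> [16, 8, 4, 0, 0]
col 3: [16, 0, 0, 0, 0] -> [16, 0, 0, 0, 0]
col 4: [0, 0, 0, 0, 8] -> [8, 0, 0, 0, 0]

Answer:  4 16 16 16  8
16 64  8  0  0
 4 32  4  0  0
 0  0  0  0  0
 0  0  0  0  0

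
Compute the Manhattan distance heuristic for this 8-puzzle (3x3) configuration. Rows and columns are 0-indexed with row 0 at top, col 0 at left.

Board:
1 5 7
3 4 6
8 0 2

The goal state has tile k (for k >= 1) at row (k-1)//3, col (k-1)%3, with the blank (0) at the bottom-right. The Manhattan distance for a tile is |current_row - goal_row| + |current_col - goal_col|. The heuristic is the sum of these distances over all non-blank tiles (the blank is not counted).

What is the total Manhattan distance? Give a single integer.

Tile 1: (0,0)->(0,0) = 0
Tile 5: (0,1)->(1,1) = 1
Tile 7: (0,2)->(2,0) = 4
Tile 3: (1,0)->(0,2) = 3
Tile 4: (1,1)->(1,0) = 1
Tile 6: (1,2)->(1,2) = 0
Tile 8: (2,0)->(2,1) = 1
Tile 2: (2,2)->(0,1) = 3
Sum: 0 + 1 + 4 + 3 + 1 + 0 + 1 + 3 = 13

Answer: 13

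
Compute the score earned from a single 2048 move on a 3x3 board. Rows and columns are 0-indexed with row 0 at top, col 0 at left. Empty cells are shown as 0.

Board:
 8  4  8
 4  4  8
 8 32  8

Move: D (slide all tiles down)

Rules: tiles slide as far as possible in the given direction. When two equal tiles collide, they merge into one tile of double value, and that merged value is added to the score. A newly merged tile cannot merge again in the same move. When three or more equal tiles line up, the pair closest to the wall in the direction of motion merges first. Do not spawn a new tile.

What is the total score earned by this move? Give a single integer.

Answer: 24

Derivation:
Slide down:
col 0: [8, 4, 8] -> [8, 4, 8]  score +0 (running 0)
col 1: [4, 4, 32] -> [0, 8, 32]  score +8 (running 8)
col 2: [8, 8, 8] -> [0, 8, 16]  score +16 (running 24)
Board after move:
 8  0  0
 4  8  8
 8 32 16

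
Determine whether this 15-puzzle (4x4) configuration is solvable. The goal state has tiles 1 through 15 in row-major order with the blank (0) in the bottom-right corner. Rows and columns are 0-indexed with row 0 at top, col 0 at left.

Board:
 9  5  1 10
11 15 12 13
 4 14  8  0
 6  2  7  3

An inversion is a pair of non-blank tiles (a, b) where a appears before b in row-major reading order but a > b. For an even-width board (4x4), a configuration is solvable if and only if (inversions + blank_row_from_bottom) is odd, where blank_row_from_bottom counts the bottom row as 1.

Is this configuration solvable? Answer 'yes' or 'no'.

Inversions: 59
Blank is in row 2 (0-indexed from top), which is row 2 counting from the bottom (bottom = 1).
59 + 2 = 61, which is odd, so the puzzle is solvable.

Answer: yes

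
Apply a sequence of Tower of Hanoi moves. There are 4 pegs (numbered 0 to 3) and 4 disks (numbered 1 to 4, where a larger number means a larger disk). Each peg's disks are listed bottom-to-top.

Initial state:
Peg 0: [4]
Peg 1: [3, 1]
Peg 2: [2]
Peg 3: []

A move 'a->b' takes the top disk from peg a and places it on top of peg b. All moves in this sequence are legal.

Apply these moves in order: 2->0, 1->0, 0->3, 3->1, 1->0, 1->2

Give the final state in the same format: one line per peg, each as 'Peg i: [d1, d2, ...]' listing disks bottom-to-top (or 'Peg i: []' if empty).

After move 1 (2->0):
Peg 0: [4, 2]
Peg 1: [3, 1]
Peg 2: []
Peg 3: []

After move 2 (1->0):
Peg 0: [4, 2, 1]
Peg 1: [3]
Peg 2: []
Peg 3: []

After move 3 (0->3):
Peg 0: [4, 2]
Peg 1: [3]
Peg 2: []
Peg 3: [1]

After move 4 (3->1):
Peg 0: [4, 2]
Peg 1: [3, 1]
Peg 2: []
Peg 3: []

After move 5 (1->0):
Peg 0: [4, 2, 1]
Peg 1: [3]
Peg 2: []
Peg 3: []

After move 6 (1->2):
Peg 0: [4, 2, 1]
Peg 1: []
Peg 2: [3]
Peg 3: []

Answer: Peg 0: [4, 2, 1]
Peg 1: []
Peg 2: [3]
Peg 3: []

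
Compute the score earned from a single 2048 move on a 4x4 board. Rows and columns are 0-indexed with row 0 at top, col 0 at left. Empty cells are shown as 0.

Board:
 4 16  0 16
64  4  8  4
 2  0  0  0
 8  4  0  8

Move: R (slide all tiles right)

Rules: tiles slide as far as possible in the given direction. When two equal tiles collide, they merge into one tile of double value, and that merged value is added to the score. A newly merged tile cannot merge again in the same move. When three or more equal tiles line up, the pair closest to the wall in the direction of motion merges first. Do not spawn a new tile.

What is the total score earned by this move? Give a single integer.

Answer: 32

Derivation:
Slide right:
row 0: [4, 16, 0, 16] -> [0, 0, 4, 32]  score +32 (running 32)
row 1: [64, 4, 8, 4] -> [64, 4, 8, 4]  score +0 (running 32)
row 2: [2, 0, 0, 0] -> [0, 0, 0, 2]  score +0 (running 32)
row 3: [8, 4, 0, 8] -> [0, 8, 4, 8]  score +0 (running 32)
Board after move:
 0  0  4 32
64  4  8  4
 0  0  0  2
 0  8  4  8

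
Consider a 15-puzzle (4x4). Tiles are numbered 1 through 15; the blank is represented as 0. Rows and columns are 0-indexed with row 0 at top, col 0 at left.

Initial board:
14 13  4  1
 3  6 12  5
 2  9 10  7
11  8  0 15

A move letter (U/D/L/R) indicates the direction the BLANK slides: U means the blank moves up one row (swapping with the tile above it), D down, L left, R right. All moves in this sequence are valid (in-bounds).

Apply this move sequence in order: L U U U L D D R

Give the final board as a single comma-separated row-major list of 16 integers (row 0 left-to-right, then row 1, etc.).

After move 1 (L):
14 13  4  1
 3  6 12  5
 2  9 10  7
11  0  8 15

After move 2 (U):
14 13  4  1
 3  6 12  5
 2  0 10  7
11  9  8 15

After move 3 (U):
14 13  4  1
 3  0 12  5
 2  6 10  7
11  9  8 15

After move 4 (U):
14  0  4  1
 3 13 12  5
 2  6 10  7
11  9  8 15

After move 5 (L):
 0 14  4  1
 3 13 12  5
 2  6 10  7
11  9  8 15

After move 6 (D):
 3 14  4  1
 0 13 12  5
 2  6 10  7
11  9  8 15

After move 7 (D):
 3 14  4  1
 2 13 12  5
 0  6 10  7
11  9  8 15

After move 8 (R):
 3 14  4  1
 2 13 12  5
 6  0 10  7
11  9  8 15

Answer: 3, 14, 4, 1, 2, 13, 12, 5, 6, 0, 10, 7, 11, 9, 8, 15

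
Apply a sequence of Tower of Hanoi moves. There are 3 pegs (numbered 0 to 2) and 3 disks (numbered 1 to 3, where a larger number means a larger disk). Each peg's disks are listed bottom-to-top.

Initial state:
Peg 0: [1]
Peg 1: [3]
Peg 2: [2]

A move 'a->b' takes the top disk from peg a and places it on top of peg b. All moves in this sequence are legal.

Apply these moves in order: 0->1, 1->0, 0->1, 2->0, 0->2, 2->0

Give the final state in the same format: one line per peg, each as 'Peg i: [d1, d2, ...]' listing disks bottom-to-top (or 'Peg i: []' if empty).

Answer: Peg 0: [2]
Peg 1: [3, 1]
Peg 2: []

Derivation:
After move 1 (0->1):
Peg 0: []
Peg 1: [3, 1]
Peg 2: [2]

After move 2 (1->0):
Peg 0: [1]
Peg 1: [3]
Peg 2: [2]

After move 3 (0->1):
Peg 0: []
Peg 1: [3, 1]
Peg 2: [2]

After move 4 (2->0):
Peg 0: [2]
Peg 1: [3, 1]
Peg 2: []

After move 5 (0->2):
Peg 0: []
Peg 1: [3, 1]
Peg 2: [2]

After move 6 (2->0):
Peg 0: [2]
Peg 1: [3, 1]
Peg 2: []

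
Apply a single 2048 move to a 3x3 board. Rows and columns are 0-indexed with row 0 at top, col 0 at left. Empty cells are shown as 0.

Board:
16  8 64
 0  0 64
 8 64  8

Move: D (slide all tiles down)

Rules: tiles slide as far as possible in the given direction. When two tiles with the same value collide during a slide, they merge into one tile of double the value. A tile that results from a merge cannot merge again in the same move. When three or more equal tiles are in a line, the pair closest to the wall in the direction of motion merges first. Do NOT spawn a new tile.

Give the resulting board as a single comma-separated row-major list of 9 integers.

Answer: 0, 0, 0, 16, 8, 128, 8, 64, 8

Derivation:
Slide down:
col 0: [16, 0, 8] -> [0, 16, 8]
col 1: [8, 0, 64] -> [0, 8, 64]
col 2: [64, 64, 8] -> [0, 128, 8]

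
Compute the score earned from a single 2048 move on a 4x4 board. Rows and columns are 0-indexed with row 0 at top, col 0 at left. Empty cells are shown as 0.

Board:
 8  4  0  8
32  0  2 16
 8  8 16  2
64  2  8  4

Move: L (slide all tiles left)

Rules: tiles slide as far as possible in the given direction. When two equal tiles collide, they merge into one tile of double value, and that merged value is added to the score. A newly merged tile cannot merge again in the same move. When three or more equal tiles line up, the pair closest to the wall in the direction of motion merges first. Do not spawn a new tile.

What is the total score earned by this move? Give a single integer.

Answer: 16

Derivation:
Slide left:
row 0: [8, 4, 0, 8] -> [8, 4, 8, 0]  score +0 (running 0)
row 1: [32, 0, 2, 16] -> [32, 2, 16, 0]  score +0 (running 0)
row 2: [8, 8, 16, 2] -> [16, 16, 2, 0]  score +16 (running 16)
row 3: [64, 2, 8, 4] -> [64, 2, 8, 4]  score +0 (running 16)
Board after move:
 8  4  8  0
32  2 16  0
16 16  2  0
64  2  8  4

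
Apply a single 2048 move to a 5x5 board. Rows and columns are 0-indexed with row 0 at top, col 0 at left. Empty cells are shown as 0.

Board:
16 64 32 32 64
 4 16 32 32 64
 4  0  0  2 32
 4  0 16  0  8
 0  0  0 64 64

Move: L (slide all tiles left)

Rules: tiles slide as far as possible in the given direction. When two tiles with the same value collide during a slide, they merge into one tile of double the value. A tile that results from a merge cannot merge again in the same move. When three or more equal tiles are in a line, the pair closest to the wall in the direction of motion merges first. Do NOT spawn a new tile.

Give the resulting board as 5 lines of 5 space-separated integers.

Answer:  16  64  64  64   0
  4  16  64  64   0
  4   2  32   0   0
  4  16   8   0   0
128   0   0   0   0

Derivation:
Slide left:
row 0: [16, 64, 32, 32, 64] -> [16, 64, 64, 64, 0]
row 1: [4, 16, 32, 32, 64] -> [4, 16, 64, 64, 0]
row 2: [4, 0, 0, 2, 32] -> [4, 2, 32, 0, 0]
row 3: [4, 0, 16, 0, 8] -> [4, 16, 8, 0, 0]
row 4: [0, 0, 0, 64, 64] -> [128, 0, 0, 0, 0]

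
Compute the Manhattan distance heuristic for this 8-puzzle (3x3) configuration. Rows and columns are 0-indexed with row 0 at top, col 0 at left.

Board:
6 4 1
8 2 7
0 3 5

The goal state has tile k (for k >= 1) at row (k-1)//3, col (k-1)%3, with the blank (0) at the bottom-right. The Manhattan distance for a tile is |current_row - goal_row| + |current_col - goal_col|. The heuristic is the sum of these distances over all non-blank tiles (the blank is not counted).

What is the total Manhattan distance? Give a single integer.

Answer: 18

Derivation:
Tile 6: (0,0)->(1,2) = 3
Tile 4: (0,1)->(1,0) = 2
Tile 1: (0,2)->(0,0) = 2
Tile 8: (1,0)->(2,1) = 2
Tile 2: (1,1)->(0,1) = 1
Tile 7: (1,2)->(2,0) = 3
Tile 3: (2,1)->(0,2) = 3
Tile 5: (2,2)->(1,1) = 2
Sum: 3 + 2 + 2 + 2 + 1 + 3 + 3 + 2 = 18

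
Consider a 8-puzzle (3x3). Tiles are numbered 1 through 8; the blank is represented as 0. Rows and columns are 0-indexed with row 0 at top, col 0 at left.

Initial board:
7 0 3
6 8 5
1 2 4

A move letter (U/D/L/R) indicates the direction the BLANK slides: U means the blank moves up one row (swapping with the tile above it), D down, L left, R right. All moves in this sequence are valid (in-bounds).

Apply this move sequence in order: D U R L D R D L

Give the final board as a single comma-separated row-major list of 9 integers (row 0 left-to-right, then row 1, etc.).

Answer: 7, 8, 3, 6, 5, 4, 1, 0, 2

Derivation:
After move 1 (D):
7 8 3
6 0 5
1 2 4

After move 2 (U):
7 0 3
6 8 5
1 2 4

After move 3 (R):
7 3 0
6 8 5
1 2 4

After move 4 (L):
7 0 3
6 8 5
1 2 4

After move 5 (D):
7 8 3
6 0 5
1 2 4

After move 6 (R):
7 8 3
6 5 0
1 2 4

After move 7 (D):
7 8 3
6 5 4
1 2 0

After move 8 (L):
7 8 3
6 5 4
1 0 2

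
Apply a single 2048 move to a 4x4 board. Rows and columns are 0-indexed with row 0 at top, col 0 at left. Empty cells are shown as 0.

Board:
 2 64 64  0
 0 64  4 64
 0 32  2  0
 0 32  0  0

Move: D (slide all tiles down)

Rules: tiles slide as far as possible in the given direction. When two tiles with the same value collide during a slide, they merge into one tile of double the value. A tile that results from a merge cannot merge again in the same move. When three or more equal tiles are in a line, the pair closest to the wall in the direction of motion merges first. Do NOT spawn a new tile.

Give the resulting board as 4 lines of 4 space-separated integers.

Slide down:
col 0: [2, 0, 0, 0] -> [0, 0, 0, 2]
col 1: [64, 64, 32, 32] -> [0, 0, 128, 64]
col 2: [64, 4, 2, 0] -> [0, 64, 4, 2]
col 3: [0, 64, 0, 0] -> [0, 0, 0, 64]

Answer:   0   0   0   0
  0   0  64   0
  0 128   4   0
  2  64   2  64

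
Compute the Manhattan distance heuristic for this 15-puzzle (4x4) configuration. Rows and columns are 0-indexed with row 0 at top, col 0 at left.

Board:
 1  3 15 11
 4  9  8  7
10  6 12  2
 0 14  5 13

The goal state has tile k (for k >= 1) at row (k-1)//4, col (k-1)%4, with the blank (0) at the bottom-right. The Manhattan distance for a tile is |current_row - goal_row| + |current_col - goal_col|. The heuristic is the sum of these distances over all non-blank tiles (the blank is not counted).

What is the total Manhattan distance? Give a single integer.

Tile 1: (0,0)->(0,0) = 0
Tile 3: (0,1)->(0,2) = 1
Tile 15: (0,2)->(3,2) = 3
Tile 11: (0,3)->(2,2) = 3
Tile 4: (1,0)->(0,3) = 4
Tile 9: (1,1)->(2,0) = 2
Tile 8: (1,2)->(1,3) = 1
Tile 7: (1,3)->(1,2) = 1
Tile 10: (2,0)->(2,1) = 1
Tile 6: (2,1)->(1,1) = 1
Tile 12: (2,2)->(2,3) = 1
Tile 2: (2,3)->(0,1) = 4
Tile 14: (3,1)->(3,1) = 0
Tile 5: (3,2)->(1,0) = 4
Tile 13: (3,3)->(3,0) = 3
Sum: 0 + 1 + 3 + 3 + 4 + 2 + 1 + 1 + 1 + 1 + 1 + 4 + 0 + 4 + 3 = 29

Answer: 29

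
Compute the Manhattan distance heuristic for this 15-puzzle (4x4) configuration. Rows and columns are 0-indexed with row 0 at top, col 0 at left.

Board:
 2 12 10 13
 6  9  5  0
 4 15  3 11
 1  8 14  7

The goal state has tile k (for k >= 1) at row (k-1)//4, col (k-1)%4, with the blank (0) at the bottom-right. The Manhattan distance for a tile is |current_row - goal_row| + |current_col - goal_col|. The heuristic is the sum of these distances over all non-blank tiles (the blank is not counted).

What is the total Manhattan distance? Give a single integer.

Tile 2: at (0,0), goal (0,1), distance |0-0|+|0-1| = 1
Tile 12: at (0,1), goal (2,3), distance |0-2|+|1-3| = 4
Tile 10: at (0,2), goal (2,1), distance |0-2|+|2-1| = 3
Tile 13: at (0,3), goal (3,0), distance |0-3|+|3-0| = 6
Tile 6: at (1,0), goal (1,1), distance |1-1|+|0-1| = 1
Tile 9: at (1,1), goal (2,0), distance |1-2|+|1-0| = 2
Tile 5: at (1,2), goal (1,0), distance |1-1|+|2-0| = 2
Tile 4: at (2,0), goal (0,3), distance |2-0|+|0-3| = 5
Tile 15: at (2,1), goal (3,2), distance |2-3|+|1-2| = 2
Tile 3: at (2,2), goal (0,2), distance |2-0|+|2-2| = 2
Tile 11: at (2,3), goal (2,2), distance |2-2|+|3-2| = 1
Tile 1: at (3,0), goal (0,0), distance |3-0|+|0-0| = 3
Tile 8: at (3,1), goal (1,3), distance |3-1|+|1-3| = 4
Tile 14: at (3,2), goal (3,1), distance |3-3|+|2-1| = 1
Tile 7: at (3,3), goal (1,2), distance |3-1|+|3-2| = 3
Sum: 1 + 4 + 3 + 6 + 1 + 2 + 2 + 5 + 2 + 2 + 1 + 3 + 4 + 1 + 3 = 40

Answer: 40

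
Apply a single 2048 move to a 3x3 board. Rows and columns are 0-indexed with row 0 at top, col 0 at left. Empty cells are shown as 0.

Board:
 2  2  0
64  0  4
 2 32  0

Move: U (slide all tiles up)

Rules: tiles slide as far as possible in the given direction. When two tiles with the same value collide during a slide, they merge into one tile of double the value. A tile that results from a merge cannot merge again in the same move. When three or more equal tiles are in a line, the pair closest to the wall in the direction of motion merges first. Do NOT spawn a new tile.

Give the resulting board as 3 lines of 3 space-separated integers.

Answer:  2  2  4
64 32  0
 2  0  0

Derivation:
Slide up:
col 0: [2, 64, 2] -> [2, 64, 2]
col 1: [2, 0, 32] -> [2, 32, 0]
col 2: [0, 4, 0] -> [4, 0, 0]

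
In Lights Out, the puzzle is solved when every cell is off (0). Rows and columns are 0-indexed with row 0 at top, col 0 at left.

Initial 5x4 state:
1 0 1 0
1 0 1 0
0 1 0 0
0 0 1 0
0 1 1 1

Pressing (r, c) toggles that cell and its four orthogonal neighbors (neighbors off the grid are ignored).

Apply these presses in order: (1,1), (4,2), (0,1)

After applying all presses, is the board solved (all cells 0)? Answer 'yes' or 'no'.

Answer: yes

Derivation:
After press 1 at (1,1):
1 1 1 0
0 1 0 0
0 0 0 0
0 0 1 0
0 1 1 1

After press 2 at (4,2):
1 1 1 0
0 1 0 0
0 0 0 0
0 0 0 0
0 0 0 0

After press 3 at (0,1):
0 0 0 0
0 0 0 0
0 0 0 0
0 0 0 0
0 0 0 0

Lights still on: 0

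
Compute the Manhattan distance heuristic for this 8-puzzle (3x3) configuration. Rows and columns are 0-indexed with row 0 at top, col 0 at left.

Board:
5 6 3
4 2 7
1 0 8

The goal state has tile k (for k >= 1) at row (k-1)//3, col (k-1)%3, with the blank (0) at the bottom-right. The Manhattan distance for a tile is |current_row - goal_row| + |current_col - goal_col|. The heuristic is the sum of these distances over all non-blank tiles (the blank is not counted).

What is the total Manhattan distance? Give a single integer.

Answer: 11

Derivation:
Tile 5: (0,0)->(1,1) = 2
Tile 6: (0,1)->(1,2) = 2
Tile 3: (0,2)->(0,2) = 0
Tile 4: (1,0)->(1,0) = 0
Tile 2: (1,1)->(0,1) = 1
Tile 7: (1,2)->(2,0) = 3
Tile 1: (2,0)->(0,0) = 2
Tile 8: (2,2)->(2,1) = 1
Sum: 2 + 2 + 0 + 0 + 1 + 3 + 2 + 1 = 11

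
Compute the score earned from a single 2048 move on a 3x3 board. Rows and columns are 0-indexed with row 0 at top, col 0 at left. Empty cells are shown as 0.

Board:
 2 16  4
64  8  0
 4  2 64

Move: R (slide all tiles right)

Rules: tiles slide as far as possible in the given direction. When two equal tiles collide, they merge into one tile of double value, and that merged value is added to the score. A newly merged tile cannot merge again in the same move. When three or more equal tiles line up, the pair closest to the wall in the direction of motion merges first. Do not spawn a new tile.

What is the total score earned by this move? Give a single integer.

Slide right:
row 0: [2, 16, 4] -> [2, 16, 4]  score +0 (running 0)
row 1: [64, 8, 0] -> [0, 64, 8]  score +0 (running 0)
row 2: [4, 2, 64] -> [4, 2, 64]  score +0 (running 0)
Board after move:
 2 16  4
 0 64  8
 4  2 64

Answer: 0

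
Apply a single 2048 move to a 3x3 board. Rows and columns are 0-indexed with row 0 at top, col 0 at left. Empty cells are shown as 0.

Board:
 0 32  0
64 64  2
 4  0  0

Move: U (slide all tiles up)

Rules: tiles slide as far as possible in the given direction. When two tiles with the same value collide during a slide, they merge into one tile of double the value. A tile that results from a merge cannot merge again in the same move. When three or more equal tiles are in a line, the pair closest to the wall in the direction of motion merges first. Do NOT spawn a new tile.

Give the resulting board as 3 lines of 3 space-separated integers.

Slide up:
col 0: [0, 64, 4] -> [64, 4, 0]
col 1: [32, 64, 0] -> [32, 64, 0]
col 2: [0, 2, 0] -> [2, 0, 0]

Answer: 64 32  2
 4 64  0
 0  0  0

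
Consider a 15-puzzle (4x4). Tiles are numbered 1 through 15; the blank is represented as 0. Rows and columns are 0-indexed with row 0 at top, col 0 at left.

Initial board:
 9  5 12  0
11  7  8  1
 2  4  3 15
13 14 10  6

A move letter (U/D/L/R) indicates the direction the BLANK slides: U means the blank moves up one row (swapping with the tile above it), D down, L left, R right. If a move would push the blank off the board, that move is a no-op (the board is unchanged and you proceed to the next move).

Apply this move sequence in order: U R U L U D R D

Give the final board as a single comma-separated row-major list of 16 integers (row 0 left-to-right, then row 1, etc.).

Answer: 9, 5, 8, 12, 11, 7, 1, 15, 2, 4, 3, 0, 13, 14, 10, 6

Derivation:
After move 1 (U):
 9  5 12  0
11  7  8  1
 2  4  3 15
13 14 10  6

After move 2 (R):
 9  5 12  0
11  7  8  1
 2  4  3 15
13 14 10  6

After move 3 (U):
 9  5 12  0
11  7  8  1
 2  4  3 15
13 14 10  6

After move 4 (L):
 9  5  0 12
11  7  8  1
 2  4  3 15
13 14 10  6

After move 5 (U):
 9  5  0 12
11  7  8  1
 2  4  3 15
13 14 10  6

After move 6 (D):
 9  5  8 12
11  7  0  1
 2  4  3 15
13 14 10  6

After move 7 (R):
 9  5  8 12
11  7  1  0
 2  4  3 15
13 14 10  6

After move 8 (D):
 9  5  8 12
11  7  1 15
 2  4  3  0
13 14 10  6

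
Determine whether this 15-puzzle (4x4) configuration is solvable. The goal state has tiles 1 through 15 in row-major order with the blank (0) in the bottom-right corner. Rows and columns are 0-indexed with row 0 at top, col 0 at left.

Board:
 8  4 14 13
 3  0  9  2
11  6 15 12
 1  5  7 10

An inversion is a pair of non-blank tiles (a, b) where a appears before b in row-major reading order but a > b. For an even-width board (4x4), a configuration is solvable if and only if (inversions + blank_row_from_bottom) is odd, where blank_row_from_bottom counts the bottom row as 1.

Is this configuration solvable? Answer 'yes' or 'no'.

Answer: no

Derivation:
Inversions: 55
Blank is in row 1 (0-indexed from top), which is row 3 counting from the bottom (bottom = 1).
55 + 3 = 58, which is even, so the puzzle is not solvable.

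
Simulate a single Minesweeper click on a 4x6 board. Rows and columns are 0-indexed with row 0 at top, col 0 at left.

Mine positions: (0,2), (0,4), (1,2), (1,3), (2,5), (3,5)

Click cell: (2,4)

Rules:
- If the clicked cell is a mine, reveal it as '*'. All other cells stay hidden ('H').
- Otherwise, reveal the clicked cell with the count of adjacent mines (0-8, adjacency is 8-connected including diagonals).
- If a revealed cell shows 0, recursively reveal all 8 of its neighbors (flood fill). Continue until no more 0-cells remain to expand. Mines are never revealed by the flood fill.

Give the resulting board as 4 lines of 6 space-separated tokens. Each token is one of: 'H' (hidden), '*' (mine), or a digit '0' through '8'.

H H H H H H
H H H H H H
H H H H 3 H
H H H H H H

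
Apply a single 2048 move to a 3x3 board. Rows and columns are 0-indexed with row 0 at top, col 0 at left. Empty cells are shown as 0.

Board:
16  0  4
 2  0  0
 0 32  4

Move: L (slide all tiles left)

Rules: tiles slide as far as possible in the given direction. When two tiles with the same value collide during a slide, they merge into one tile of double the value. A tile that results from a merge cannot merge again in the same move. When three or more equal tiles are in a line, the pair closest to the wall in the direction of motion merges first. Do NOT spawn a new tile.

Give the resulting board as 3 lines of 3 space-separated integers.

Slide left:
row 0: [16, 0, 4] -> [16, 4, 0]
row 1: [2, 0, 0] -> [2, 0, 0]
row 2: [0, 32, 4] -> [32, 4, 0]

Answer: 16  4  0
 2  0  0
32  4  0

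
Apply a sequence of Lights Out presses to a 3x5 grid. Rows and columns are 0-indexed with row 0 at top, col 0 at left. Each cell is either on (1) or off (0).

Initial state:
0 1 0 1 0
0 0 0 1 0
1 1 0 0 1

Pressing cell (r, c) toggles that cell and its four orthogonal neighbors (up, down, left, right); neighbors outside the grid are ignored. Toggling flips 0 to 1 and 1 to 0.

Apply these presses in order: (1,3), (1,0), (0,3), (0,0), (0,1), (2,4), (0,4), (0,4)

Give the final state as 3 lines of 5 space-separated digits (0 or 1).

Answer: 1 1 0 1 1
0 0 1 1 0
0 1 0 0 0

Derivation:
After press 1 at (1,3):
0 1 0 0 0
0 0 1 0 1
1 1 0 1 1

After press 2 at (1,0):
1 1 0 0 0
1 1 1 0 1
0 1 0 1 1

After press 3 at (0,3):
1 1 1 1 1
1 1 1 1 1
0 1 0 1 1

After press 4 at (0,0):
0 0 1 1 1
0 1 1 1 1
0 1 0 1 1

After press 5 at (0,1):
1 1 0 1 1
0 0 1 1 1
0 1 0 1 1

After press 6 at (2,4):
1 1 0 1 1
0 0 1 1 0
0 1 0 0 0

After press 7 at (0,4):
1 1 0 0 0
0 0 1 1 1
0 1 0 0 0

After press 8 at (0,4):
1 1 0 1 1
0 0 1 1 0
0 1 0 0 0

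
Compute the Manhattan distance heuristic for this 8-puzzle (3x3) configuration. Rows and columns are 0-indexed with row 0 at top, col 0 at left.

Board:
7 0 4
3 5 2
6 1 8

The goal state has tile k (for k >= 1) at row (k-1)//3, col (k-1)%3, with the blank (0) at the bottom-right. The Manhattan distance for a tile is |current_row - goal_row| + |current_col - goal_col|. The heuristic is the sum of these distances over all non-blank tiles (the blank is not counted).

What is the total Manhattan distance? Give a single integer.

Answer: 17

Derivation:
Tile 7: (0,0)->(2,0) = 2
Tile 4: (0,2)->(1,0) = 3
Tile 3: (1,0)->(0,2) = 3
Tile 5: (1,1)->(1,1) = 0
Tile 2: (1,2)->(0,1) = 2
Tile 6: (2,0)->(1,2) = 3
Tile 1: (2,1)->(0,0) = 3
Tile 8: (2,2)->(2,1) = 1
Sum: 2 + 3 + 3 + 0 + 2 + 3 + 3 + 1 = 17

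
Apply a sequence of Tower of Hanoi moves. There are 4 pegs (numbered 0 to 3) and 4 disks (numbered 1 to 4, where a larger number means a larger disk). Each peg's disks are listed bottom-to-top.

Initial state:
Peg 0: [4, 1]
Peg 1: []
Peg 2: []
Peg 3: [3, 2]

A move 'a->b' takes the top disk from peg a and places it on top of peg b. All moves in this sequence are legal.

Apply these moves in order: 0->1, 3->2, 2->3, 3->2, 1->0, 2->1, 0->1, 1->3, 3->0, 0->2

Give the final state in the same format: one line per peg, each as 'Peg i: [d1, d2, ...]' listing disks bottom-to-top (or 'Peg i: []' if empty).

After move 1 (0->1):
Peg 0: [4]
Peg 1: [1]
Peg 2: []
Peg 3: [3, 2]

After move 2 (3->2):
Peg 0: [4]
Peg 1: [1]
Peg 2: [2]
Peg 3: [3]

After move 3 (2->3):
Peg 0: [4]
Peg 1: [1]
Peg 2: []
Peg 3: [3, 2]

After move 4 (3->2):
Peg 0: [4]
Peg 1: [1]
Peg 2: [2]
Peg 3: [3]

After move 5 (1->0):
Peg 0: [4, 1]
Peg 1: []
Peg 2: [2]
Peg 3: [3]

After move 6 (2->1):
Peg 0: [4, 1]
Peg 1: [2]
Peg 2: []
Peg 3: [3]

After move 7 (0->1):
Peg 0: [4]
Peg 1: [2, 1]
Peg 2: []
Peg 3: [3]

After move 8 (1->3):
Peg 0: [4]
Peg 1: [2]
Peg 2: []
Peg 3: [3, 1]

After move 9 (3->0):
Peg 0: [4, 1]
Peg 1: [2]
Peg 2: []
Peg 3: [3]

After move 10 (0->2):
Peg 0: [4]
Peg 1: [2]
Peg 2: [1]
Peg 3: [3]

Answer: Peg 0: [4]
Peg 1: [2]
Peg 2: [1]
Peg 3: [3]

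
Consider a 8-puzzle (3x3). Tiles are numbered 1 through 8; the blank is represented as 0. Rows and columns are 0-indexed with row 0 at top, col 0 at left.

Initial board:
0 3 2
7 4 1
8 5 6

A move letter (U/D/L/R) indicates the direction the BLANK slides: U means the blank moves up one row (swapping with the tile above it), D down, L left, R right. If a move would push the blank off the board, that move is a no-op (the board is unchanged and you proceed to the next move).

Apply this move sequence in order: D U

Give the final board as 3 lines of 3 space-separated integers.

After move 1 (D):
7 3 2
0 4 1
8 5 6

After move 2 (U):
0 3 2
7 4 1
8 5 6

Answer: 0 3 2
7 4 1
8 5 6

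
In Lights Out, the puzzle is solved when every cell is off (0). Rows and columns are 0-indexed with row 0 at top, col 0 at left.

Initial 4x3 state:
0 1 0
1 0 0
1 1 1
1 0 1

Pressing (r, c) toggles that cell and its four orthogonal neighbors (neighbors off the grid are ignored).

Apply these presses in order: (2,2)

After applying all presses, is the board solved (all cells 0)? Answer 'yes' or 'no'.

Answer: no

Derivation:
After press 1 at (2,2):
0 1 0
1 0 1
1 0 0
1 0 0

Lights still on: 5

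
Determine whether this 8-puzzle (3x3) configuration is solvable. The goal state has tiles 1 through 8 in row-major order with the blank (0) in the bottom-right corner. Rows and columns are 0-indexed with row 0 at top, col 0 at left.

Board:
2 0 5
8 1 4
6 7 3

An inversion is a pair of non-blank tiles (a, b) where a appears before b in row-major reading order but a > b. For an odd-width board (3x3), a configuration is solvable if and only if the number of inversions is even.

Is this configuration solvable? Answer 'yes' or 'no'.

Inversions (pairs i<j in row-major order where tile[i] > tile[j] > 0): 12
12 is even, so the puzzle is solvable.

Answer: yes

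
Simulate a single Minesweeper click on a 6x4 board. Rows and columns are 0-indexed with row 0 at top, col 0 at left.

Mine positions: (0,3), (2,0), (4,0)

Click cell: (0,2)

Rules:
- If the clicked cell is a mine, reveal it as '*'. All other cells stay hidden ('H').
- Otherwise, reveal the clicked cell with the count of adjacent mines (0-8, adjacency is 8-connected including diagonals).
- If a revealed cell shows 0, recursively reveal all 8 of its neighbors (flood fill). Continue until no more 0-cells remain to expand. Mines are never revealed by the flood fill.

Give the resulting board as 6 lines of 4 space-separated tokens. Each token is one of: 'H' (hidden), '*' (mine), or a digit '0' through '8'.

H H 1 H
H H H H
H H H H
H H H H
H H H H
H H H H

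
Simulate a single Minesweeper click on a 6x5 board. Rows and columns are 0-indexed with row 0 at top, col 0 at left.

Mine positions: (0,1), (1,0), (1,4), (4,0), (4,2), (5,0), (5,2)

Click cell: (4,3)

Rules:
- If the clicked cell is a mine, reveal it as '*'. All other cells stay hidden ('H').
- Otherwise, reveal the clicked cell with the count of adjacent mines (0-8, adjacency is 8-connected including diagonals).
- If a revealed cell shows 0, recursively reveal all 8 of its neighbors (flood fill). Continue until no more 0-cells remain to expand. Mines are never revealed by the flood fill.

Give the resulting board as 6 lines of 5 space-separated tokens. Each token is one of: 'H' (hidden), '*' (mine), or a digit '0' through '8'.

H H H H H
H H H H H
H H H H H
H H H H H
H H H 2 H
H H H H H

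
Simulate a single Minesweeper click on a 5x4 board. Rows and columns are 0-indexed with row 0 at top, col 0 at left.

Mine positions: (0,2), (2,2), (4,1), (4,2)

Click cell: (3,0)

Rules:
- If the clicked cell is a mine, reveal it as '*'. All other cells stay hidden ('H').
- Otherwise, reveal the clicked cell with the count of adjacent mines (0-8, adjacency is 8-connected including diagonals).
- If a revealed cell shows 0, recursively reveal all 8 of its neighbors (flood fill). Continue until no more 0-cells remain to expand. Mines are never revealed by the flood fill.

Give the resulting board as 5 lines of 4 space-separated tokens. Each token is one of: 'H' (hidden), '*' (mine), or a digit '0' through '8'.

H H H H
H H H H
H H H H
1 H H H
H H H H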